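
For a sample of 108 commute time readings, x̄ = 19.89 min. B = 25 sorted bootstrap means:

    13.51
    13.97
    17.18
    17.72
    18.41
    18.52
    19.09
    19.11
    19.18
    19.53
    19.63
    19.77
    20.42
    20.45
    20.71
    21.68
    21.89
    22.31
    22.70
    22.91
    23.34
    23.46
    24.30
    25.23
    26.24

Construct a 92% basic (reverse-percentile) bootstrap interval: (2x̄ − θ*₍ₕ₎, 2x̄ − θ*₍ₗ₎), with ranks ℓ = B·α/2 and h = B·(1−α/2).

Percentile endpoints at ranks 1 and 24: θ*₍1₎ = 13.51, θ*₍24₎ = 25.23.
Basic interval reflects these around x̄:
  lower = 2 × 19.89 − 25.23 = 14.55
  upper = 2 × 19.89 − 13.51 = 26.27

(14.55, 26.27)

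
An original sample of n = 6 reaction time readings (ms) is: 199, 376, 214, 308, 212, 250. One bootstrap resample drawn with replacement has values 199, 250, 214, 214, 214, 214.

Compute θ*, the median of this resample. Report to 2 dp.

Sorted: 199, 214, 214, 214, 214, 250
Median = average of the two middle values = 214.00

θ* = 214.00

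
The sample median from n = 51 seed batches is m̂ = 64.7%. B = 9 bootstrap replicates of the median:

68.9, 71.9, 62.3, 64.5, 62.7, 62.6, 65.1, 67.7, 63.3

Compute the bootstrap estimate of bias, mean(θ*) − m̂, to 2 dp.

mean(θ*) = (68.9 + 71.9 + 62.3 + 64.5 + 62.7 + 62.6 + 65.1 + 67.7 + 63.3) / 9 = 65.444
bias = 65.444 − 64.7

bias = +0.74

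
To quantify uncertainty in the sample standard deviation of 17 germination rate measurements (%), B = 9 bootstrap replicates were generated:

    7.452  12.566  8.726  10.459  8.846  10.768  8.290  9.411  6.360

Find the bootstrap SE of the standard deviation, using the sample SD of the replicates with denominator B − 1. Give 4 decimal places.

Bootstrap SE is the standard deviation of the 9 replicate standard deviations.
Mean of replicates: (7.452 + 12.566 + 8.726 + 10.459 + 8.846 + 10.768 + 8.290 + 9.411 + 6.360) / 9 = 82.87800 / 9 = 9.20867
Sum of squared deviations: (−1.75667)² + (+3.35733)² + (−0.48267)² + (+1.25033)² + (−0.36267)² + (+1.55933)² + (−0.91867)² + (+0.20233)² + (−2.84867)² = 27.71670
Variance = 27.71670 / 8 = 3.46459
SE* = √3.46459

SE* = 1.8613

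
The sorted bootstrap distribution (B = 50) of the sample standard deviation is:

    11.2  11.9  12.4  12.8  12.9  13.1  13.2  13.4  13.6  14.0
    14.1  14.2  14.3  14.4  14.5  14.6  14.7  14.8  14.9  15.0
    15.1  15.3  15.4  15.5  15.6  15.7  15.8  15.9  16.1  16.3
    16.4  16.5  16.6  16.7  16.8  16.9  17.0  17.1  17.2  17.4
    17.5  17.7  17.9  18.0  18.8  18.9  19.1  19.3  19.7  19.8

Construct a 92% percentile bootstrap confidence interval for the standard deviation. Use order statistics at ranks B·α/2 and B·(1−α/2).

(11.9, 19.3)

α = 0.08; lower rank = 50 × 0.040 = 2; upper rank = 50 × 0.960 = 48.
The 2nd smallest replicate is 11.9; the 48th is 19.3.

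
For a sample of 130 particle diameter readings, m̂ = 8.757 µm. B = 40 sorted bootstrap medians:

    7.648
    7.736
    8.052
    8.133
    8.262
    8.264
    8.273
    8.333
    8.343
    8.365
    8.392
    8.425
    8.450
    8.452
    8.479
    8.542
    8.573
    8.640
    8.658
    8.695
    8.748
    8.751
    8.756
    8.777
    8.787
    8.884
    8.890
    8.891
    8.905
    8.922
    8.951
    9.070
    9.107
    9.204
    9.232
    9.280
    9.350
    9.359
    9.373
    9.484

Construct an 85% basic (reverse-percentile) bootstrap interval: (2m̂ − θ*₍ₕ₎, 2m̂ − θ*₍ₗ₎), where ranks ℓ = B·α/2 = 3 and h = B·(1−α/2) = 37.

(8.164, 9.462)

Percentile endpoints at ranks 3 and 37: θ*₍3₎ = 8.052, θ*₍37₎ = 9.350.
Basic interval reflects these around m̂:
  lower = 2 × 8.757 − 9.350 = 8.164
  upper = 2 × 8.757 − 8.052 = 9.462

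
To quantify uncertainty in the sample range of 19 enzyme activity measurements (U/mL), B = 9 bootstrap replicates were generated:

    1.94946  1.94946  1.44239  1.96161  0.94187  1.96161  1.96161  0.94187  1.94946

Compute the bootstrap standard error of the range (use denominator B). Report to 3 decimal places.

SE* = 0.422

Bootstrap SE is the standard deviation of the 9 replicate ranges.
Mean of replicates: (1.94946 + 1.94946 + 1.44239 + 1.96161 + 0.94187 + 1.96161 + 1.96161 + 0.94187 + 1.94946) / 9 = 15.059340 / 9 = 1.673260
Sum of squared deviations: (+0.276200)² + (+0.276200)² + (−0.230870)² + (+0.288350)² + (−0.731390)² + (+0.288350)² + (+0.288350)² + (−0.731390)² + (+0.276200)² = 1.601460
Variance = 1.601460 / 9 = 0.177940
SE* = √0.177940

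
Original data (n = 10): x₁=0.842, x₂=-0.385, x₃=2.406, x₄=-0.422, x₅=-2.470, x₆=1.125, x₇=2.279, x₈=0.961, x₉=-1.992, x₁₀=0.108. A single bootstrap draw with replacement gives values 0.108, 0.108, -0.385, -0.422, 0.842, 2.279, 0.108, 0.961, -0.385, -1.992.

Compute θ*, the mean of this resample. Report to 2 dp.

θ* = 0.12

Mean = (0.108 + 0.108 + (-0.385) + (-0.422) + 0.842 + 2.279 + 0.108 + 0.961 + (-0.385) + (-1.992)) / 10 = 1.2220 / 10 = 0.12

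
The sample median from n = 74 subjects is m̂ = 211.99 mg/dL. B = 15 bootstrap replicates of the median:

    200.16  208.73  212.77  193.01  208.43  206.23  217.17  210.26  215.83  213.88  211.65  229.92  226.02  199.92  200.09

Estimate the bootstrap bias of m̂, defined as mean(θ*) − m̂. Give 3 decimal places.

bias = −1.719

mean(θ*) = (200.16 + 208.73 + 212.77 + 193.01 + 208.43 + 206.23 + 217.17 + 210.26 + 215.83 + 213.88 + 211.65 + 229.92 + 226.02 + 199.92 + 200.09) / 15 = 210.2713
bias = 210.2713 − 211.99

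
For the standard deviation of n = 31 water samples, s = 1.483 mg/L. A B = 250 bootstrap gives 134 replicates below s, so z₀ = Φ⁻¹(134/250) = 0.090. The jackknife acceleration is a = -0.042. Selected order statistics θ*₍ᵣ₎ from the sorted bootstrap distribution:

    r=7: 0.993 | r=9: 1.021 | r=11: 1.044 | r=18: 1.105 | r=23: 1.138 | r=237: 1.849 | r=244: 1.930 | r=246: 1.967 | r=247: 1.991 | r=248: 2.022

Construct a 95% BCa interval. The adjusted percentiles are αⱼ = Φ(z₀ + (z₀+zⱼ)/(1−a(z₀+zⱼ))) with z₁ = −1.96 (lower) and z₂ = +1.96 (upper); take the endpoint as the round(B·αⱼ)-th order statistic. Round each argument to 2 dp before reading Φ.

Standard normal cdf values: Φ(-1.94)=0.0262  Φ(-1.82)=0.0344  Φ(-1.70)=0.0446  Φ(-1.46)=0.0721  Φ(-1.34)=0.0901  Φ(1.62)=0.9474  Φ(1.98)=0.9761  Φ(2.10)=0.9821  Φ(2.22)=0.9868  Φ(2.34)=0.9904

Lower: z₀ + z₁ = 0.090 + (-1.960) = -1.870; 1 − a(z₀+z₁) = 1 − (-0.042)(-1.870) = 0.9215; argument = 0.090 + (-1.870)/0.9215 = -1.9394 → -1.94.
α₁ = Φ(-1.94) = 0.0262; rank = round(250 × 0.0262) = 7; θ*₍7₎ = 0.993.
Upper: z₀ + z₂ = 2.050; 1 − a(z₀+z₂) = 1.0861; argument = 1.9775 → 1.98; α₂ = 0.9761; rank = 244; θ*₍244₎ = 1.930.

(0.993, 1.930)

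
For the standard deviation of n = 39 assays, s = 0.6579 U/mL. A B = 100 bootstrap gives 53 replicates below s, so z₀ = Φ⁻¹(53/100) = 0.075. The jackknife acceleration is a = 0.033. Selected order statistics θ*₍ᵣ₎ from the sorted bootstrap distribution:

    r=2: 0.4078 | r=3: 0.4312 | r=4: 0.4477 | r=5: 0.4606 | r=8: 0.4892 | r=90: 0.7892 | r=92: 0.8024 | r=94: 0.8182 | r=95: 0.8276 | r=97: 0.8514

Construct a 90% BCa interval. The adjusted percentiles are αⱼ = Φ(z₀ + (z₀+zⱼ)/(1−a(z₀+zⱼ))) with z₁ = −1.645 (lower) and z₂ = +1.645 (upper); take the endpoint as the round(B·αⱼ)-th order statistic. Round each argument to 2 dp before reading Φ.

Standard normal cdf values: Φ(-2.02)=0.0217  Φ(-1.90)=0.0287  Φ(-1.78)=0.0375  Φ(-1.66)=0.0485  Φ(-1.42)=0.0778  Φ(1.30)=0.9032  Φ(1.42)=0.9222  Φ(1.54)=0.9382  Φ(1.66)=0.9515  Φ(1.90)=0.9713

Lower: z₀ + z₁ = 0.075 + (-1.645) = -1.570; 1 − a(z₀+z₁) = 1 − (0.033)(-1.570) = 1.0518; argument = 0.075 + (-1.570)/1.0518 = -1.4177 → -1.42.
α₁ = Φ(-1.42) = 0.0778; rank = round(100 × 0.0778) = 8; θ*₍8₎ = 0.4892.
Upper: z₀ + z₂ = 1.720; 1 − a(z₀+z₂) = 0.9432; argument = 1.8985 → 1.90; α₂ = 0.9713; rank = 97; θ*₍97₎ = 0.8514.

(0.4892, 0.8514)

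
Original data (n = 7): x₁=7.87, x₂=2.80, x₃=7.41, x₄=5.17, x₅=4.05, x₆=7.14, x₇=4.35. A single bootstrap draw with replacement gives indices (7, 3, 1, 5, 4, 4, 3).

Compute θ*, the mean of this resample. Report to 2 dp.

Resample values: 4.35, 7.41, 7.87, 4.05, 5.17, 5.17, 7.41.
Mean = (4.35 + 7.41 + 7.87 + 4.05 + 5.17 + 5.17 + 7.41) / 7 = 41.430 / 7 = 5.92

θ* = 5.92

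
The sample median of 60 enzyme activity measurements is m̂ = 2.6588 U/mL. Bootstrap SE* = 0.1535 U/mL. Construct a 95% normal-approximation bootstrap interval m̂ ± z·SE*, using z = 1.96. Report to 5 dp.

Margin = 1.96 × 0.1535 = 0.300860
Interval: 2.6588 ± 0.300860

(2.35794, 2.95966)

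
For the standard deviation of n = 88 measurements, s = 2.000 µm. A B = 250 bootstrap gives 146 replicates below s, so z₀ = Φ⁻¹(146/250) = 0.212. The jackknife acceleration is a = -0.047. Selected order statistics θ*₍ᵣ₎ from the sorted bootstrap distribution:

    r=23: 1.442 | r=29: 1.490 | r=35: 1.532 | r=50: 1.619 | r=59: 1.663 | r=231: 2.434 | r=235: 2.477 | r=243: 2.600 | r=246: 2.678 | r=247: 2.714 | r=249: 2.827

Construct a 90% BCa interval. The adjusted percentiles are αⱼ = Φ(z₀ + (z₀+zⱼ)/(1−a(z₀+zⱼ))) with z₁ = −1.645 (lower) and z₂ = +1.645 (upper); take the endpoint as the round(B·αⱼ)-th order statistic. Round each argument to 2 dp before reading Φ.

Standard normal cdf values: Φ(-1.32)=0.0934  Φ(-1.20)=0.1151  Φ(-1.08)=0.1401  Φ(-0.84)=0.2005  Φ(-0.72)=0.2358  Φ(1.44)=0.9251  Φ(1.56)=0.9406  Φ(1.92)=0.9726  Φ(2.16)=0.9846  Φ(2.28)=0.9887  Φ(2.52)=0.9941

Lower: z₀ + z₁ = 0.212 + (-1.645) = -1.433; 1 − a(z₀+z₁) = 1 − (-0.047)(-1.433) = 0.9326; argument = 0.212 + (-1.433)/0.9326 = -1.3245 → -1.32.
α₁ = Φ(-1.32) = 0.0934; rank = round(250 × 0.0934) = 23; θ*₍23₎ = 1.442.
Upper: z₀ + z₂ = 1.857; 1 − a(z₀+z₂) = 1.0873; argument = 1.9199 → 1.92; α₂ = 0.9726; rank = 243; θ*₍243₎ = 2.600.

(1.442, 2.600)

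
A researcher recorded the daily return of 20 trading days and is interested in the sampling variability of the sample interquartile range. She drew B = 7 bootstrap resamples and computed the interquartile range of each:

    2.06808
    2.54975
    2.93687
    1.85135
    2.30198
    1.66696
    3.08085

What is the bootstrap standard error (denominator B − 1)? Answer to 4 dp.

SE* = 0.5347

Bootstrap SE is the standard deviation of the 7 replicate interquartile ranges.
Mean of replicates: (2.06808 + 2.54975 + 2.93687 + 1.85135 + 2.30198 + 1.66696 + 3.08085) / 7 = 16.455840 / 7 = 2.350834
Sum of squared deviations: (−0.282754)² + (+0.198916)² + (+0.586036)² + (−0.499484)² + (−0.048854)² + (−0.683874)² + (+0.730016)² = 1.715434
Variance = 1.715434 / 6 = 0.285906
SE* = √0.285906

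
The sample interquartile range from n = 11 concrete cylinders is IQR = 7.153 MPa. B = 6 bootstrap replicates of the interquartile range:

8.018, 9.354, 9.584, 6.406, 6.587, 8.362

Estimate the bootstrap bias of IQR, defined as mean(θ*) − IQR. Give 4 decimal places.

mean(θ*) = (8.018 + 9.354 + 9.584 + 6.406 + 6.587 + 8.362) / 6 = 8.05183
bias = 8.05183 − 7.153

bias = +0.8988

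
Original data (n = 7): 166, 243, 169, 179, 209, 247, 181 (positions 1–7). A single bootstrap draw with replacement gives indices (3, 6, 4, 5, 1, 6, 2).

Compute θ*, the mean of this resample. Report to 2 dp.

Resample values: 169, 247, 179, 209, 166, 247, 243.
Mean = (169 + 247 + 179 + 209 + 166 + 247 + 243) / 7 = 1460.0 / 7 = 208.57

θ* = 208.57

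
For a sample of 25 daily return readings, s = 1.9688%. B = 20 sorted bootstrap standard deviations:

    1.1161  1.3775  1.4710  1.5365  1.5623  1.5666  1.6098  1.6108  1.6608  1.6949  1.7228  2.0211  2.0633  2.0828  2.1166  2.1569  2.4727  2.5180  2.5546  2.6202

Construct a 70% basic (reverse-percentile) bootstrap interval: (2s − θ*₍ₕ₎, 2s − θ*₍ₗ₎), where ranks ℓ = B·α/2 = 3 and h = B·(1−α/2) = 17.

(1.4649, 2.4666)

Percentile endpoints at ranks 3 and 17: θ*₍3₎ = 1.4710, θ*₍17₎ = 2.4727.
Basic interval reflects these around s:
  lower = 2 × 1.9688 − 2.4727 = 1.4649
  upper = 2 × 1.9688 − 1.4710 = 2.4666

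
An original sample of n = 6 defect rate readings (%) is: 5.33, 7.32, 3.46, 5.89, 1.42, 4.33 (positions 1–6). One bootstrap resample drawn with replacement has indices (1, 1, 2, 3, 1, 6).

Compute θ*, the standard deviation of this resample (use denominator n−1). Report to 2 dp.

θ* = 1.29

Resample values: 5.33, 5.33, 7.32, 3.46, 5.33, 4.33.
Mean = 5.1833; sum of squared deviations = 8.3279
s² = 8.3279 / 5 = 1.6656
s = √1.6656 = 1.29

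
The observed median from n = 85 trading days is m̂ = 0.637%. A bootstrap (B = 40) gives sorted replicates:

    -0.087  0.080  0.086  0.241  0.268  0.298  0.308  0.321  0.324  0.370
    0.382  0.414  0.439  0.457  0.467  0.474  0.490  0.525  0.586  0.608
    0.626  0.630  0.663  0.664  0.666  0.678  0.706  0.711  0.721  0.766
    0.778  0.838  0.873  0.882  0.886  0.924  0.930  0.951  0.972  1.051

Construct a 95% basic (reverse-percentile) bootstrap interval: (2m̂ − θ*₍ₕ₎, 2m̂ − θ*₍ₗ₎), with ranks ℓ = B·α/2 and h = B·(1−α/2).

Percentile endpoints at ranks 1 and 39: θ*₍1₎ = -0.087, θ*₍39₎ = 0.972.
Basic interval reflects these around m̂:
  lower = 2 × 0.637 − 0.972 = 0.302
  upper = 2 × 0.637 − -0.087 = 1.361

(0.302, 1.361)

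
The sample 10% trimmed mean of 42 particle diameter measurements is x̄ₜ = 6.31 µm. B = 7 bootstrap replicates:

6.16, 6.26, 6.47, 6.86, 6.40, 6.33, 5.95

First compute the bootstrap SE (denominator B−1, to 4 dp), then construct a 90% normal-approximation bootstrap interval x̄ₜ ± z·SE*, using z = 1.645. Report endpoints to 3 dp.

Mean of replicates = 6.3471; sum of squared deviations = 0.4815; SE* = √(0.4815/6) = 0.2833
Margin = 1.645 × 0.2833 = 0.4660
Interval: 6.31 ± 0.4660

(5.844, 6.776)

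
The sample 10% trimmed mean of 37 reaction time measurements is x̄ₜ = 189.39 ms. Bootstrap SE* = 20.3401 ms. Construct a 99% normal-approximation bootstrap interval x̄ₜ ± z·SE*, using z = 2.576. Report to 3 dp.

Margin = 2.576 × 20.3401 = 52.3961
Interval: 189.39 ± 52.3961

(136.994, 241.786)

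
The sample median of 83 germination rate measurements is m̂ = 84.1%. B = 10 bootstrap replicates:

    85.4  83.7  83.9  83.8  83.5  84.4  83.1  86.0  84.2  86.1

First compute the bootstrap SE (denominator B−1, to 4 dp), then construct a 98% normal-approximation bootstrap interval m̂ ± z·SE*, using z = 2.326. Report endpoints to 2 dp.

(81.64, 86.56)

Mean of replicates = 84.4100; sum of squared deviations = 10.0890; SE* = √(10.0890/9) = 1.0588
Margin = 2.326 × 1.0588 = 2.463
Interval: 84.1 ± 2.463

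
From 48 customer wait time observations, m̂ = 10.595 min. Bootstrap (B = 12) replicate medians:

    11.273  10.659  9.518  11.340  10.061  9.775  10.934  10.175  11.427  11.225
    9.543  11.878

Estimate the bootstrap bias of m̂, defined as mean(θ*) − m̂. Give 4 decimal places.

bias = +0.0557

mean(θ*) = (11.273 + 10.659 + 9.518 + 11.340 + 10.061 + 9.775 + 10.934 + 10.175 + 11.427 + 11.225 + 9.543 + 11.878) / 12 = 10.65067
bias = 10.65067 − 10.595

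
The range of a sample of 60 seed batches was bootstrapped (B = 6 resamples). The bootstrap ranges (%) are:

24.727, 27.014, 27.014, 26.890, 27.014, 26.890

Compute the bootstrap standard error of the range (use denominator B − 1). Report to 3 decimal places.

Bootstrap SE is the standard deviation of the 6 replicate ranges.
Mean of replicates: (24.727 + 27.014 + 27.014 + 26.890 + 27.014 + 26.890) / 6 = 159.5490 / 6 = 26.5915
Sum of squared deviations: (−1.8645)² + (+0.4225)² + (+0.4225)² + (+0.2985)² + (+0.4225)² + (+0.2985)² = 4.1901
Variance = 4.1901 / 5 = 0.8380
SE* = √0.8380

SE* = 0.915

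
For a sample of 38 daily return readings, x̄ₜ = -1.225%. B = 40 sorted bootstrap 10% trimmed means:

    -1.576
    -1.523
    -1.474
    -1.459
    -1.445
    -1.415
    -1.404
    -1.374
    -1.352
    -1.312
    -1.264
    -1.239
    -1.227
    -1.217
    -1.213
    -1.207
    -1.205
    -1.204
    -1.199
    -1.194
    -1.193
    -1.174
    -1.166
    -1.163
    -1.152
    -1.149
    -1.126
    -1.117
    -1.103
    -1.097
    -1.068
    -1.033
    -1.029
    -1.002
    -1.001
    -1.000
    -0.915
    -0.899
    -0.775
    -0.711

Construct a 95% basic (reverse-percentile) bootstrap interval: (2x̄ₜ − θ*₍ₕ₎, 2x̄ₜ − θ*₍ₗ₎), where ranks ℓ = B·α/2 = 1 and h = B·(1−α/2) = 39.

(-1.675, -0.874)

Percentile endpoints at ranks 1 and 39: θ*₍1₎ = -1.576, θ*₍39₎ = -0.775.
Basic interval reflects these around x̄ₜ:
  lower = 2 × -1.225 − -0.775 = -1.675
  upper = 2 × -1.225 − -1.576 = -0.874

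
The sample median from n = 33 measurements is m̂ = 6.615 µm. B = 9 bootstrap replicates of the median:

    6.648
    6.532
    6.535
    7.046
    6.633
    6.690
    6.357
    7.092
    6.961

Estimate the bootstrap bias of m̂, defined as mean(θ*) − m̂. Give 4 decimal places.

bias = +0.1066

mean(θ*) = (6.648 + 6.532 + 6.535 + 7.046 + 6.633 + 6.690 + 6.357 + 7.092 + 6.961) / 9 = 6.72156
bias = 6.72156 − 6.615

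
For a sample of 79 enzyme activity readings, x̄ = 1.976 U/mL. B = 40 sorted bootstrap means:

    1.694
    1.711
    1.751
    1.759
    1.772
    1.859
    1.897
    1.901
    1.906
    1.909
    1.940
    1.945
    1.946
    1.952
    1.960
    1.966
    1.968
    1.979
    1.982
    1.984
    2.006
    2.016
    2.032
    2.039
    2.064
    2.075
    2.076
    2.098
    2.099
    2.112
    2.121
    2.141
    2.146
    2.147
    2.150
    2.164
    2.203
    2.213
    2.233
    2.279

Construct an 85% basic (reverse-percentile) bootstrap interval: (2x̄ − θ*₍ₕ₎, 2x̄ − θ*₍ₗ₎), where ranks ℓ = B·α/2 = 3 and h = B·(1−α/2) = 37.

(1.749, 2.201)

Percentile endpoints at ranks 3 and 37: θ*₍3₎ = 1.751, θ*₍37₎ = 2.203.
Basic interval reflects these around x̄:
  lower = 2 × 1.976 − 2.203 = 1.749
  upper = 2 × 1.976 − 1.751 = 2.201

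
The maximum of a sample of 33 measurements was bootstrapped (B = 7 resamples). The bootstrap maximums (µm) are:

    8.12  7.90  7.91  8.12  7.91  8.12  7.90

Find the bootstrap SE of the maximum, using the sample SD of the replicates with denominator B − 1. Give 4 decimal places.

SE* = 0.1150

Bootstrap SE is the standard deviation of the 7 replicate maximums.
Mean of replicates: (8.12 + 7.90 + 7.91 + 8.12 + 7.91 + 8.12 + 7.90) / 7 = 55.98000 / 7 = 7.99714
Sum of squared deviations: (+0.12286)² + (−0.09714)² + (−0.08714)² + (+0.12286)² + (−0.08714)² + (+0.12286)² + (−0.09714)² = 0.07934
Variance = 0.07934 / 6 = 0.01322
SE* = √0.01322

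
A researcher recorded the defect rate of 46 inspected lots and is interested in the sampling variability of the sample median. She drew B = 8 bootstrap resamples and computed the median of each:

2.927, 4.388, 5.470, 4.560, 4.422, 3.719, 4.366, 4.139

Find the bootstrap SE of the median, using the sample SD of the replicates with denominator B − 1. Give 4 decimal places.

SE* = 0.7262

Bootstrap SE is the standard deviation of the 8 replicate medians.
Mean of replicates: (2.927 + 4.388 + 5.470 + 4.560 + 4.422 + 3.719 + 4.366 + 4.139) / 8 = 33.99100 / 8 = 4.24887
Sum of squared deviations: (−1.32187)² + (+0.13912)² + (+1.22112)² + (+0.31112)² + (+0.17312)² + (−0.52988)² + (+0.11712)² + (−0.10987)² = 3.69118
Variance = 3.69118 / 7 = 0.52731
SE* = √0.52731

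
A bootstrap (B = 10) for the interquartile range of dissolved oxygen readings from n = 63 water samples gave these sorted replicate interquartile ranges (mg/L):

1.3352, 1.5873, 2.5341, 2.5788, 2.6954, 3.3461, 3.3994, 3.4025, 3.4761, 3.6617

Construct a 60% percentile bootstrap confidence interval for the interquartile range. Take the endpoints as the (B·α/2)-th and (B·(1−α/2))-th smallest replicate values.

(1.5873, 3.4025)

α = 0.40; lower rank = 10 × 0.200 = 2; upper rank = 10 × 0.800 = 8.
The 2nd smallest replicate is 1.5873; the 8th is 3.4025.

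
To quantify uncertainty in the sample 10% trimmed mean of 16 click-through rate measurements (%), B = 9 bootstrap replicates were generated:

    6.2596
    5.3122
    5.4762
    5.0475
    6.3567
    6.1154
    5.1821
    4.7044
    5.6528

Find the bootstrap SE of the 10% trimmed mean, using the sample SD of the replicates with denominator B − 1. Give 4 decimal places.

SE* = 0.5752

Bootstrap SE is the standard deviation of the 9 replicate 10% trimmed means.
Mean of replicates: (6.2596 + 5.3122 + 5.4762 + 5.0475 + 6.3567 + 6.1154 + 5.1821 + 4.7044 + 5.6528) / 9 = 50.10690 / 9 = 5.56743
Sum of squared deviations: (+0.69217)² + (−0.25523)² + (−0.09123)² + (−0.51993)² + (+0.78927)² + (+0.54797)² + (−0.38533)² + (−0.86303)² + (+0.08537)² = 2.64670
Variance = 2.64670 / 8 = 0.33084
SE* = √0.33084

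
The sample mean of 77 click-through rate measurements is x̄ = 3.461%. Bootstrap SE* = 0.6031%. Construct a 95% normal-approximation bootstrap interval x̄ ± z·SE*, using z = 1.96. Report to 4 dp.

(2.2789, 4.6431)

Margin = 1.96 × 0.6031 = 1.18208
Interval: 3.461 ± 1.18208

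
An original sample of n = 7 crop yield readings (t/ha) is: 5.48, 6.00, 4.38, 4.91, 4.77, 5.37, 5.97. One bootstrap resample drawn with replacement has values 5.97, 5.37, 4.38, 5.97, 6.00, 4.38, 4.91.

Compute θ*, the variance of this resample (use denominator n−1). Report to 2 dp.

θ* = 0.54

Mean = 5.2829; sum of squared deviations = 3.2355
s² = 3.2355 / 6 = 0.5393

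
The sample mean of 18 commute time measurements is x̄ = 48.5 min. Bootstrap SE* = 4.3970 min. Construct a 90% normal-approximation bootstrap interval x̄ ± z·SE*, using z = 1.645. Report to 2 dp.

(41.27, 55.73)

Margin = 1.645 × 4.3970 = 7.233
Interval: 48.5 ± 7.233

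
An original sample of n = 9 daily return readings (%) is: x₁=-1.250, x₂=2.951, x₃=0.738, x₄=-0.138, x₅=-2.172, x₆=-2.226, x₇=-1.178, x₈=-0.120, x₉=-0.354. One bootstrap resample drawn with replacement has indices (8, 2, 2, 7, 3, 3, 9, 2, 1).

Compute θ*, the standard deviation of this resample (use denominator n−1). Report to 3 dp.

Resample values: -0.120, 2.951, 2.951, -1.178, 0.738, 0.738, -0.354, 2.951, -1.250.
Mean = 0.8252; sum of squared deviations = 24.1755
s² = 24.1755 / 8 = 3.0219
s = √3.0219 = 1.738

θ* = 1.738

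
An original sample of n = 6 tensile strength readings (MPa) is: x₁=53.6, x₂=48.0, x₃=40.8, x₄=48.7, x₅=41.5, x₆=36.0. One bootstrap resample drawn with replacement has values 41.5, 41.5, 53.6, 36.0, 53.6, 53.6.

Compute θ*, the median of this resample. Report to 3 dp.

Sorted: 36.0, 41.5, 41.5, 53.6, 53.6, 53.6
Median = average of the two middle values = 47.550

θ* = 47.550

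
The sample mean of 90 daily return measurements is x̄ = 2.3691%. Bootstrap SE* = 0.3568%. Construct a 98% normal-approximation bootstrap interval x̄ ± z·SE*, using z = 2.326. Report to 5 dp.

Margin = 2.326 × 0.3568 = 0.829917
Interval: 2.3691 ± 0.829917

(1.53918, 3.19902)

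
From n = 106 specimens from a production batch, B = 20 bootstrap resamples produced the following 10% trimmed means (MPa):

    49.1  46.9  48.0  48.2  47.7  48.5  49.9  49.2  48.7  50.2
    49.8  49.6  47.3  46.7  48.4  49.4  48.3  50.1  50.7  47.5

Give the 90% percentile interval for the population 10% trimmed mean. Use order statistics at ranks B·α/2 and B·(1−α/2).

(46.7, 50.2)

Sorted replicates: 46.7, 46.9, 47.3, 47.5, 47.7, 48.0, 48.2, 48.3, 48.4, 48.5, 48.7, 49.1, 49.2, 49.4, 49.6, 49.8, 49.9, 50.1, 50.2, 50.7
α = 0.10; lower rank = 20 × 0.050 = 1; upper rank = 20 × 0.950 = 19.
The 1st smallest replicate is 46.7; the 19th is 50.2.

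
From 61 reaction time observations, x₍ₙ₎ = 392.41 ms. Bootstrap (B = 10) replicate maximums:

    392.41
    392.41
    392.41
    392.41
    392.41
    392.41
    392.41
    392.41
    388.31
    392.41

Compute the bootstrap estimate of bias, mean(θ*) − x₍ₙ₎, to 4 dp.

bias = −0.4100

mean(θ*) = (392.41 + 392.41 + 392.41 + 392.41 + 392.41 + 392.41 + 392.41 + 392.41 + 388.31 + 392.41) / 10 = 392.00000
bias = 392.00000 − 392.41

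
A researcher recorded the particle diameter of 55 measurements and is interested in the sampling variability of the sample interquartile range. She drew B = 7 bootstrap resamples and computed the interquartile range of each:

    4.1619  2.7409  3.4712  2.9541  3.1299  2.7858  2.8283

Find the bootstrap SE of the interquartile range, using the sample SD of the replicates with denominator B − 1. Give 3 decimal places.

SE* = 0.511

Bootstrap SE is the standard deviation of the 7 replicate interquartile ranges.
Mean of replicates: (4.1619 + 2.7409 + 3.4712 + 2.9541 + 3.1299 + 2.7858 + 2.8283) / 7 = 22.07210 / 7 = 3.15316
Sum of squared deviations: (+1.00874)² + (−0.41226)² + (+0.31804)² + (−0.19906)² + (−0.02326)² + (−0.36736)² + (−0.32486)² = 1.56932
Variance = 1.56932 / 6 = 0.26155
SE* = √0.26155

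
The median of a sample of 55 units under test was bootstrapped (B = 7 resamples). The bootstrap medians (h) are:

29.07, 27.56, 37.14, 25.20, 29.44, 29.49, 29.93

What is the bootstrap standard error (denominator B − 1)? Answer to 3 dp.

Bootstrap SE is the standard deviation of the 7 replicate medians.
Mean of replicates: (29.07 + 27.56 + 37.14 + 25.20 + 29.44 + 29.49 + 29.93) / 7 = 207.8300 / 7 = 29.6900
Sum of squared deviations: (−0.6200)² + (−2.1300)² + (+7.4500)² + (−4.4900)² + (−0.2500)² + (−0.2000)² + (+0.2400)² = 80.7440
Variance = 80.7440 / 6 = 13.4573
SE* = √13.4573

SE* = 3.668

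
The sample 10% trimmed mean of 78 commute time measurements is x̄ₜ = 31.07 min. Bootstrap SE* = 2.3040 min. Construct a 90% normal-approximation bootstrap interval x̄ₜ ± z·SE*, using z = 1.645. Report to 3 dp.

(27.280, 34.860)

Margin = 1.645 × 2.3040 = 3.7901
Interval: 31.07 ± 3.7901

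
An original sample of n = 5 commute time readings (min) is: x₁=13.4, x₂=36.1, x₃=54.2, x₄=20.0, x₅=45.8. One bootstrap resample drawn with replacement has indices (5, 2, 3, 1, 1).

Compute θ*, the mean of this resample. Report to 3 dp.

Resample values: 45.8, 36.1, 54.2, 13.4, 13.4.
Mean = (45.8 + 36.1 + 54.2 + 13.4 + 13.4) / 5 = 162.90 / 5 = 32.580

θ* = 32.580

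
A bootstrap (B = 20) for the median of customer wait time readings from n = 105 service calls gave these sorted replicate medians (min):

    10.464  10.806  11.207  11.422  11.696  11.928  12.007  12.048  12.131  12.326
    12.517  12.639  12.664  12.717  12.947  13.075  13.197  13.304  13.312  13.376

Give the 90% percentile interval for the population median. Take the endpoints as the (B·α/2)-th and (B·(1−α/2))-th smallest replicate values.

(10.464, 13.312)

α = 0.10; lower rank = 20 × 0.050 = 1; upper rank = 20 × 0.950 = 19.
The 1st smallest replicate is 10.464; the 19th is 13.312.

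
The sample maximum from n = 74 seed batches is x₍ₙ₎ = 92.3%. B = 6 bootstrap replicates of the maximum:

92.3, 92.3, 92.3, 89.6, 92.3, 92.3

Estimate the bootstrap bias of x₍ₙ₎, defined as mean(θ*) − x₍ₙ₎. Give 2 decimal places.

mean(θ*) = (92.3 + 92.3 + 92.3 + 89.6 + 92.3 + 92.3) / 6 = 91.850
bias = 91.850 − 92.3

bias = −0.45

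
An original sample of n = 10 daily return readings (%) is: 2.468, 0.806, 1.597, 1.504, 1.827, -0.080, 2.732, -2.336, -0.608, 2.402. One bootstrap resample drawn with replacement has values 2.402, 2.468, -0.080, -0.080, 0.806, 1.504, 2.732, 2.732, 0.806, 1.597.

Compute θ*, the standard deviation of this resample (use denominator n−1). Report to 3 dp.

θ* = 1.093

Mean = 1.4887; sum of squared deviations = 10.7505
s² = 10.7505 / 9 = 1.1945
s = √1.1945 = 1.093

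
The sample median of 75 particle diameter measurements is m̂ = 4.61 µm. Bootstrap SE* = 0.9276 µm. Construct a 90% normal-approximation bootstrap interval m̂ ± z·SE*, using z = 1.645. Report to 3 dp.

(3.084, 6.136)

Margin = 1.645 × 0.9276 = 1.5259
Interval: 4.61 ± 1.5259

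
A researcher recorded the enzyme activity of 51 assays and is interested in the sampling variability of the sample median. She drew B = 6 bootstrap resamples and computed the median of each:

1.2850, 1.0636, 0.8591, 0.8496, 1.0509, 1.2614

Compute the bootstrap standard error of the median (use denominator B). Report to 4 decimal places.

Bootstrap SE is the standard deviation of the 6 replicate medians.
Mean of replicates: (1.2850 + 1.0636 + 0.8591 + 0.8496 + 1.0509 + 1.2614) / 6 = 6.36960 / 6 = 1.06160
Sum of squared deviations: (+0.22340)² + (+0.00200)² + (−0.20250)² + (−0.21200)² + (−0.01070)² + (+0.19980)² = 0.17590
Variance = 0.17590 / 6 = 0.02932
SE* = √0.02932

SE* = 0.1712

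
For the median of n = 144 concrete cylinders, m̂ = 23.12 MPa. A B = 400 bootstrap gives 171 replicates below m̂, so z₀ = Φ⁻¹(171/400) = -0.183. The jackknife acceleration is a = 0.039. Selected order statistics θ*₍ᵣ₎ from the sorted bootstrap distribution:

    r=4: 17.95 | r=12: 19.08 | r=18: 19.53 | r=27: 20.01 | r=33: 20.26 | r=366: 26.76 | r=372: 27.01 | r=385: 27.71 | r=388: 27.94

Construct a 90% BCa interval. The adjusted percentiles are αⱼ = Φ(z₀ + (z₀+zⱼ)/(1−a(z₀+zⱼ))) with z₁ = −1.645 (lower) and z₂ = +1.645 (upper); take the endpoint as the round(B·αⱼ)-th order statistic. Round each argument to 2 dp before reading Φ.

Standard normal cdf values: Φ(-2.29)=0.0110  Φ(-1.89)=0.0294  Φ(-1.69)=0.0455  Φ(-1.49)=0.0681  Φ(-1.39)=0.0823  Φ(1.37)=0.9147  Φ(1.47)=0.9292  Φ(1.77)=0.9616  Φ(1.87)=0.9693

(19.08, 26.76)

Lower: z₀ + z₁ = -0.183 + (-1.645) = -1.828; 1 − a(z₀+z₁) = 1 − (0.039)(-1.828) = 1.0713; argument = -0.183 + (-1.828)/1.0713 = -1.8894 → -1.89.
α₁ = Φ(-1.89) = 0.0294; rank = round(400 × 0.0294) = 12; θ*₍12₎ = 19.08.
Upper: z₀ + z₂ = 1.462; 1 − a(z₀+z₂) = 0.9430; argument = 1.3674 → 1.37; α₂ = 0.9147; rank = 366; θ*₍366₎ = 26.76.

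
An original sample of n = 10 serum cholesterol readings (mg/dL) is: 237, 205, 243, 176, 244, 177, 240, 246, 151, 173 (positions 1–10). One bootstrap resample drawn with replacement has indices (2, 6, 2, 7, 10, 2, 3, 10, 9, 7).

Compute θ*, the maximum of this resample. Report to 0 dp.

Resample values: 205, 177, 205, 240, 173, 205, 243, 173, 151, 240.
Maximum = 243

θ* = 243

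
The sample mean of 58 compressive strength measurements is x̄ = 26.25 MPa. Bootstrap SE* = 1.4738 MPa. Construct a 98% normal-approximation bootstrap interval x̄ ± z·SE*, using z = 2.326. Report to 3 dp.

Margin = 2.326 × 1.4738 = 3.4281
Interval: 26.25 ± 3.4281

(22.822, 29.678)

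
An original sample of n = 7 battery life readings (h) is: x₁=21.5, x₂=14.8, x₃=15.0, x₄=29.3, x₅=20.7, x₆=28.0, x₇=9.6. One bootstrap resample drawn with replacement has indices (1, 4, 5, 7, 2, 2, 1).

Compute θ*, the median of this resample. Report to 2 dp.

Resample values: 21.5, 29.3, 20.7, 9.6, 14.8, 14.8, 21.5.
Sorted: 9.6, 14.8, 14.8, 20.7, 21.5, 21.5, 29.3
Median = middle value = 20.70

θ* = 20.70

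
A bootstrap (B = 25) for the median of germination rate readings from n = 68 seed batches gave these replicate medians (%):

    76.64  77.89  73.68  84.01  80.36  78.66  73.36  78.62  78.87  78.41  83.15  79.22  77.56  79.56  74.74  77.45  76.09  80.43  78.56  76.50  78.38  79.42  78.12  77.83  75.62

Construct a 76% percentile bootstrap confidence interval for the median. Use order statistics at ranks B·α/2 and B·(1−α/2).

(74.74, 80.36)

Sorted replicates: 73.36, 73.68, 74.74, 75.62, 76.09, 76.50, 76.64, 77.45, 77.56, 77.83, 77.89, 78.12, 78.38, 78.41, 78.56, 78.62, 78.66, 78.87, 79.22, 79.42, 79.56, 80.36, 80.43, 83.15, 84.01
α = 0.24; lower rank = 25 × 0.120 = 3; upper rank = 25 × 0.880 = 22.
The 3rd smallest replicate is 74.74; the 22nd is 80.36.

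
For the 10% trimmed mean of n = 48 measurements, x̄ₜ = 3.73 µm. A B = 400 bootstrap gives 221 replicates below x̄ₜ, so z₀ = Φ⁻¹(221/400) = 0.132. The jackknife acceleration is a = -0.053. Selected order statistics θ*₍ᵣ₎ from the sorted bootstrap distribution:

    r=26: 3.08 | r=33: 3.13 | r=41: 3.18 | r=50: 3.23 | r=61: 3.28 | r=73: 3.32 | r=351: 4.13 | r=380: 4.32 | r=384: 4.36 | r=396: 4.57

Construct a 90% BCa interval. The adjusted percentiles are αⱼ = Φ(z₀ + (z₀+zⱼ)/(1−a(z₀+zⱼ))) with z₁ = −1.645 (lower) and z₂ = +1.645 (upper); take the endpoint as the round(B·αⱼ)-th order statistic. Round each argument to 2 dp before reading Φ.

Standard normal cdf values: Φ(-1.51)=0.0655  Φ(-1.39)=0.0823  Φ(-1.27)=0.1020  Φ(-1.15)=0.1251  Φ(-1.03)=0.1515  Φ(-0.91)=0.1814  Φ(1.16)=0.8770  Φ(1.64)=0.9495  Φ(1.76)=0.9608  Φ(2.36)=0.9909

(3.08, 4.36)

Lower: z₀ + z₁ = 0.132 + (-1.645) = -1.513; 1 − a(z₀+z₁) = 1 − (-0.053)(-1.513) = 0.9198; argument = 0.132 + (-1.513)/0.9198 = -1.5129 → -1.51.
α₁ = Φ(-1.51) = 0.0655; rank = round(400 × 0.0655) = 26; θ*₍26₎ = 3.08.
Upper: z₀ + z₂ = 1.777; 1 − a(z₀+z₂) = 1.0942; argument = 1.7560 → 1.76; α₂ = 0.9608; rank = 384; θ*₍384₎ = 4.36.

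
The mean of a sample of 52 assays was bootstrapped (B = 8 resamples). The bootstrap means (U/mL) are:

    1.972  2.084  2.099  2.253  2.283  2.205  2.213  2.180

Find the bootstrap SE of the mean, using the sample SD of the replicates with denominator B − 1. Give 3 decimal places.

SE* = 0.103

Bootstrap SE is the standard deviation of the 8 replicate means.
Mean of replicates: (1.972 + 2.084 + 2.099 + 2.253 + 2.283 + 2.205 + 2.213 + 2.180) / 8 = 17.28900 / 8 = 2.16113
Sum of squared deviations: (−0.18913)² + (−0.07713)² + (−0.06212)² + (+0.09187)² + (+0.12187)² + (+0.04387)² + (+0.05187)² + (+0.01887)² = 0.07384
Variance = 0.07384 / 7 = 0.01055
SE* = √0.01055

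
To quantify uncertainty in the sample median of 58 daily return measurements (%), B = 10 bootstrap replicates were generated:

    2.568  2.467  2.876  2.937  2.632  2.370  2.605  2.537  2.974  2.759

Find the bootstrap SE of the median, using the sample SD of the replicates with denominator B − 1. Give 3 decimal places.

Bootstrap SE is the standard deviation of the 10 replicate medians.
Mean of replicates: (2.568 + 2.467 + 2.876 + 2.937 + 2.632 + 2.370 + 2.605 + 2.537 + 2.974 + 2.759) / 10 = 26.7250 / 10 = 2.6725
Sum of squared deviations: (−0.1045)² + (−0.2055)² + (+0.2035)² + (+0.2645)² + (−0.0405)² + (−0.3025)² + (−0.0675)² + (−0.1355)² + (+0.3015)² + (+0.0865)² = 0.3790
Variance = 0.3790 / 9 = 0.0421
SE* = √0.0421

SE* = 0.205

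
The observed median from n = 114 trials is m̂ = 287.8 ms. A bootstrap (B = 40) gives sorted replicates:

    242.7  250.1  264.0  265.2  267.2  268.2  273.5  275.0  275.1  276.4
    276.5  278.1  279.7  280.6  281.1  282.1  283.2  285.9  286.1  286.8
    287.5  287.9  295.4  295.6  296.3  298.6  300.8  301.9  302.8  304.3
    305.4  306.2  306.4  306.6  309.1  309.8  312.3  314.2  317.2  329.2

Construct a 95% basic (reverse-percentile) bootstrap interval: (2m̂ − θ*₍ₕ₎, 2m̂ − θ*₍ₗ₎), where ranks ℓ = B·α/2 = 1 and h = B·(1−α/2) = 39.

Percentile endpoints at ranks 1 and 39: θ*₍1₎ = 242.7, θ*₍39₎ = 317.2.
Basic interval reflects these around m̂:
  lower = 2 × 287.8 − 317.2 = 258.4
  upper = 2 × 287.8 − 242.7 = 332.9

(258.4, 332.9)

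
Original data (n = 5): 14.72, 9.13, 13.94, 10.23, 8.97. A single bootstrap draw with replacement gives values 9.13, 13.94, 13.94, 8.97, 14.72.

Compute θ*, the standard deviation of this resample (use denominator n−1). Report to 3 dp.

Mean = 12.1400; sum of squared deviations = 32.2454
s² = 32.2454 / 4 = 8.0613
s = √8.0613 = 2.839

θ* = 2.839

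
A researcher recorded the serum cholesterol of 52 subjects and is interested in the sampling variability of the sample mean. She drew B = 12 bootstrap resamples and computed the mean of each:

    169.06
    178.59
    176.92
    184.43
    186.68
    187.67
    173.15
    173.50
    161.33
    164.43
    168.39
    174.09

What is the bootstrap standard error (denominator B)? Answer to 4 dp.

SE* = 8.0946

Bootstrap SE is the standard deviation of the 12 replicate means.
Mean of replicates: (169.06 + 178.59 + 176.92 + 184.43 + 186.68 + 187.67 + 173.15 + 173.50 + 161.33 + 164.43 + 168.39 + 174.09) / 12 = 2098.24000 / 12 = 174.85333
Sum of squared deviations: (−5.79333)² + (+3.73667)² + (+2.06667)² + (+9.57667)² + (+11.82667)² + (+12.81667)² + (−1.70333)² + (−1.35333)² + (−13.52333)² + (−10.42333)² + (−6.46333)² + (−0.76333)² = 786.26267
Variance = 786.26267 / 12 = 65.52189
SE* = √65.52189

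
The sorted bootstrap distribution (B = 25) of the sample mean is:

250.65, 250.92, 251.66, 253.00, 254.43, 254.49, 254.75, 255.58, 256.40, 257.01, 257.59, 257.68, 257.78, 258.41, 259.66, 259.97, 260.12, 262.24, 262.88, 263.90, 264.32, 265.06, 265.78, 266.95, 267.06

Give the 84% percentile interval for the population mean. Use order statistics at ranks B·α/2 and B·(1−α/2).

(250.92, 265.78)

α = 0.16; lower rank = 25 × 0.080 = 2; upper rank = 25 × 0.920 = 23.
The 2nd smallest replicate is 250.92; the 23rd is 265.78.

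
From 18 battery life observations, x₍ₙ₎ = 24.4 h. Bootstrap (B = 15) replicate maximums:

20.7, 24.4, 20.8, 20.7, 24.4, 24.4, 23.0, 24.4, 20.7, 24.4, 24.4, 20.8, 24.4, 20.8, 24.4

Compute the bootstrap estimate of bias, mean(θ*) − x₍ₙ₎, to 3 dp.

mean(θ*) = (20.7 + 24.4 + 20.8 + 20.7 + 24.4 + 24.4 + 23.0 + 24.4 + 20.7 + 24.4 + 24.4 + 20.8 + 24.4 + 20.8 + 24.4) / 15 = 22.8467
bias = 22.8467 − 24.4

bias = −1.553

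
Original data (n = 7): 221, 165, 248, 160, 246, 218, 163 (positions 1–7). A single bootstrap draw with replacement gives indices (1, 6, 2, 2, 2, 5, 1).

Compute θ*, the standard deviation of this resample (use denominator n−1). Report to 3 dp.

θ* = 34.149

Resample values: 221, 218, 165, 165, 165, 246, 221.
Mean = 200.1429; sum of squared deviations = 6996.8571
s² = 6996.8571 / 6 = 1166.1429
s = √1166.1429 = 34.149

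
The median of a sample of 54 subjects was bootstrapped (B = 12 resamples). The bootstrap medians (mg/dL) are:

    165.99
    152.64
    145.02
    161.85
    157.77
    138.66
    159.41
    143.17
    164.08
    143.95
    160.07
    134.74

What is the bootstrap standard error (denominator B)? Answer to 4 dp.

Bootstrap SE is the standard deviation of the 12 replicate medians.
Mean of replicates: (165.99 + 152.64 + 145.02 + 161.85 + 157.77 + 138.66 + 159.41 + 143.17 + 164.08 + 143.95 + 160.07 + 134.74) / 12 = 1827.35000 / 12 = 152.27917
Sum of squared deviations: (+13.71083)² + (+0.36083)² + (−7.25917)² + (+9.57083)² + (+5.49083)² + (−13.61917)² + (+7.13083)² + (−9.10917)² + (+11.80083)² + (−8.32917)² + (+7.79083)² + (−17.53917)² = 1258.82429
Variance = 1258.82429 / 12 = 104.90202
SE* = √104.90202

SE* = 10.2422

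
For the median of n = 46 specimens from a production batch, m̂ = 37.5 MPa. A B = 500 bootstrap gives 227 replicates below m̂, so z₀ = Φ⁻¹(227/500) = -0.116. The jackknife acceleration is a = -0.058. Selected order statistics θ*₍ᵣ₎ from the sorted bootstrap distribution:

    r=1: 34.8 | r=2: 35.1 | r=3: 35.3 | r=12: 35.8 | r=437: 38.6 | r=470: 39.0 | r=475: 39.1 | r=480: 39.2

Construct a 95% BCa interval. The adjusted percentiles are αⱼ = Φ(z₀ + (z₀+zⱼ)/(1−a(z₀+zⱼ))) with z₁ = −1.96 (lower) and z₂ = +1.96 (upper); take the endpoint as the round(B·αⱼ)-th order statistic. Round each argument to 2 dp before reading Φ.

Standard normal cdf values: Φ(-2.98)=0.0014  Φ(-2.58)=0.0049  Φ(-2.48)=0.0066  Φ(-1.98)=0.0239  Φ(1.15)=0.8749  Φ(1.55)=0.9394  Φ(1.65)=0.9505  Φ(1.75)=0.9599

(35.3, 39.0)

Lower: z₀ + z₁ = -0.116 + (-1.960) = -2.076; 1 − a(z₀+z₁) = 1 − (-0.058)(-2.076) = 0.8796; argument = -0.116 + (-2.076)/0.8796 = -2.4762 → -2.48.
α₁ = Φ(-2.48) = 0.0066; rank = round(500 × 0.0066) = 3; θ*₍3₎ = 35.3.
Upper: z₀ + z₂ = 1.844; 1 − a(z₀+z₂) = 1.1070; argument = 1.5498 → 1.55; α₂ = 0.9394; rank = 470; θ*₍470₎ = 39.0.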